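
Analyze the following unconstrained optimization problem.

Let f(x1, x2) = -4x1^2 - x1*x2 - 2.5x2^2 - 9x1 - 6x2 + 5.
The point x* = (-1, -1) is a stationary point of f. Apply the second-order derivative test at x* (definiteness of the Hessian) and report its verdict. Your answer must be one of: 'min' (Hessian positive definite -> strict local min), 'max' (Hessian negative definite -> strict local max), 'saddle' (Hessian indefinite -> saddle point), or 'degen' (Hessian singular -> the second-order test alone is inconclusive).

Compute the Hessian H = grad^2 f:
  H = [[-8, -1], [-1, -5]]
Verify stationarity: grad f(x*) = H x* + g = (0, 0).
Eigenvalues of H: -8.3028, -4.6972.
Both eigenvalues < 0, so H is negative definite -> x* is a strict local max.

max


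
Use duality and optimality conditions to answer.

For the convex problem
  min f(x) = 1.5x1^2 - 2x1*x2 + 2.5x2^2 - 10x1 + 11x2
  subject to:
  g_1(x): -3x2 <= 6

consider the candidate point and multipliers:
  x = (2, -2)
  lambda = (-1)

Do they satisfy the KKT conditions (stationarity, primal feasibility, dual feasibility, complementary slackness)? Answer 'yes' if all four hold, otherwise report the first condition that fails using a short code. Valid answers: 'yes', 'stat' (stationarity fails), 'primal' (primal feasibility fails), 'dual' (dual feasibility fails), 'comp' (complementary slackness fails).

Gradient of f: grad f(x) = Q x + c = (0, -3)
Constraint values g_i(x) = a_i^T x - b_i:
  g_1((2, -2)) = 0
Stationarity residual: grad f(x) + sum_i lambda_i a_i = (0, 0)
  -> stationarity OK
Primal feasibility (all g_i <= 0): OK
Dual feasibility (all lambda_i >= 0): FAILS
Complementary slackness (lambda_i * g_i(x) = 0 for all i): OK

Verdict: the first failing condition is dual_feasibility -> dual.

dual


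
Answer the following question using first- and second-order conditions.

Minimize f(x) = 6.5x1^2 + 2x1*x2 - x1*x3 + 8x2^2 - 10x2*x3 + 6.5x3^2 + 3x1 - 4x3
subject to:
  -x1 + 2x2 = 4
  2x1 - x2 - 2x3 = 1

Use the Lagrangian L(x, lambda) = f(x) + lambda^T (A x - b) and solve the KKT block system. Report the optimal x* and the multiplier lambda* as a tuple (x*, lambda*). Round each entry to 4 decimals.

Form the Lagrangian:
  L(x, lambda) = (1/2) x^T Q x + c^T x + lambda^T (A x - b)
Stationarity (grad_x L = 0): Q x + c + A^T lambda = 0.
Primal feasibility: A x = b.

This gives the KKT block system:
  [ Q   A^T ] [ x     ]   [-c ]
  [ A    0  ] [ lambda ] = [ b ]

Solving the linear system:
  x*      = (0.0361, 2.0181, -1.4729)
  lambda* = (-34.3863, -21.6823)
  f(x*)   = 82.6137

x* = (0.0361, 2.0181, -1.4729), lambda* = (-34.3863, -21.6823)


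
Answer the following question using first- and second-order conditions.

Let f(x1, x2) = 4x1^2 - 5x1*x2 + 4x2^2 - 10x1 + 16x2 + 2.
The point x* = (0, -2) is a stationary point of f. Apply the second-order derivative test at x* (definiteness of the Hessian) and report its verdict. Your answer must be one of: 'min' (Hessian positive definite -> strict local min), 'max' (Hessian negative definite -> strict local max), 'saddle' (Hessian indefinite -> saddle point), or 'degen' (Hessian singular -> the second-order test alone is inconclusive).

Compute the Hessian H = grad^2 f:
  H = [[8, -5], [-5, 8]]
Verify stationarity: grad f(x*) = H x* + g = (0, 0).
Eigenvalues of H: 3, 13.
Both eigenvalues > 0, so H is positive definite -> x* is a strict local min.

min


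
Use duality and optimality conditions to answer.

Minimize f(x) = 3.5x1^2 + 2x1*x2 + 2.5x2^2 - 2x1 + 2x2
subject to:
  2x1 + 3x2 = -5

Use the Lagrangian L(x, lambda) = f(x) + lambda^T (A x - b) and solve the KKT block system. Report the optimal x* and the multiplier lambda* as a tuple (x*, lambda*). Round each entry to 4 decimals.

Form the Lagrangian:
  L(x, lambda) = (1/2) x^T Q x + c^T x + lambda^T (A x - b)
Stationarity (grad_x L = 0): Q x + c + A^T lambda = 0.
Primal feasibility: A x = b.

This gives the KKT block system:
  [ Q   A^T ] [ x     ]   [-c ]
  [ A    0  ] [ lambda ] = [ b ]

Solving the linear system:
  x*      = (0.1695, -1.7797)
  lambda* = (2.1864)
  f(x*)   = 3.5169

x* = (0.1695, -1.7797), lambda* = (2.1864)


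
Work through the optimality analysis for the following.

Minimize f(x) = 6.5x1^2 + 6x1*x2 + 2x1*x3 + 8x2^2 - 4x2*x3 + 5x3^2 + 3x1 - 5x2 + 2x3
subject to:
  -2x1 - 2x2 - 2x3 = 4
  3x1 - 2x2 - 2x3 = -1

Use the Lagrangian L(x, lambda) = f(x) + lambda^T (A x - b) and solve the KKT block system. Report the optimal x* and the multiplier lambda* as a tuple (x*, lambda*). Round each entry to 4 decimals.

Form the Lagrangian:
  L(x, lambda) = (1/2) x^T Q x + c^T x + lambda^T (A x - b)
Stationarity (grad_x L = 0): Q x + c + A^T lambda = 0.
Primal feasibility: A x = b.

This gives the KKT block system:
  [ Q   A^T ] [ x     ]   [-c ]
  [ A    0  ] [ lambda ] = [ b ]

Solving the linear system:
  x*      = (-1, -0.0882, -0.9118)
  lambda* = (-5.1, 0.7176)
  f(x*)   = 8.3676

x* = (-1, -0.0882, -0.9118), lambda* = (-5.1, 0.7176)


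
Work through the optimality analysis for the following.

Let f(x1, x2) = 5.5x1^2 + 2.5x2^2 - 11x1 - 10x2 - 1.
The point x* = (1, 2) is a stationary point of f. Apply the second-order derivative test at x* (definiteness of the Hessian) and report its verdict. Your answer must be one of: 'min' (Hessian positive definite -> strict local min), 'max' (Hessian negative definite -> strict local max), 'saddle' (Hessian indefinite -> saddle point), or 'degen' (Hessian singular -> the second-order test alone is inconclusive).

Compute the Hessian H = grad^2 f:
  H = [[11, 0], [0, 5]]
Verify stationarity: grad f(x*) = H x* + g = (0, 0).
Eigenvalues of H: 5, 11.
Both eigenvalues > 0, so H is positive definite -> x* is a strict local min.

min


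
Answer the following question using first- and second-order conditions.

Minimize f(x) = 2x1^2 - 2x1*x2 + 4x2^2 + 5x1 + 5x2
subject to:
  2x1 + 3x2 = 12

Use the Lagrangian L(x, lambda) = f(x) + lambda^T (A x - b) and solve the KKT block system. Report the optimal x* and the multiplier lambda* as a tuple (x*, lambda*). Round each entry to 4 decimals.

Form the Lagrangian:
  L(x, lambda) = (1/2) x^T Q x + c^T x + lambda^T (A x - b)
Stationarity (grad_x L = 0): Q x + c + A^T lambda = 0.
Primal feasibility: A x = b.

This gives the KKT block system:
  [ Q   A^T ] [ x     ]   [-c ]
  [ A    0  ] [ lambda ] = [ b ]

Solving the linear system:
  x*      = (2.7065, 2.1957)
  lambda* = (-5.7174)
  f(x*)   = 46.5598

x* = (2.7065, 2.1957), lambda* = (-5.7174)


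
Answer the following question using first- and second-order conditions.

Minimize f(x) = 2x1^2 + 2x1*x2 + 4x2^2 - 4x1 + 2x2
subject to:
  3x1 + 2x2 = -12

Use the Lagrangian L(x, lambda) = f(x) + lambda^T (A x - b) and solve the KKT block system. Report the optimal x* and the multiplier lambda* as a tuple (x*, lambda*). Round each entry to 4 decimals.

Form the Lagrangian:
  L(x, lambda) = (1/2) x^T Q x + c^T x + lambda^T (A x - b)
Stationarity (grad_x L = 0): Q x + c + A^T lambda = 0.
Primal feasibility: A x = b.

This gives the KKT block system:
  [ Q   A^T ] [ x     ]   [-c ]
  [ A    0  ] [ lambda ] = [ b ]

Solving the linear system:
  x*      = (-3.3125, -1.0312)
  lambda* = (6.4375)
  f(x*)   = 44.2188

x* = (-3.3125, -1.0312), lambda* = (6.4375)


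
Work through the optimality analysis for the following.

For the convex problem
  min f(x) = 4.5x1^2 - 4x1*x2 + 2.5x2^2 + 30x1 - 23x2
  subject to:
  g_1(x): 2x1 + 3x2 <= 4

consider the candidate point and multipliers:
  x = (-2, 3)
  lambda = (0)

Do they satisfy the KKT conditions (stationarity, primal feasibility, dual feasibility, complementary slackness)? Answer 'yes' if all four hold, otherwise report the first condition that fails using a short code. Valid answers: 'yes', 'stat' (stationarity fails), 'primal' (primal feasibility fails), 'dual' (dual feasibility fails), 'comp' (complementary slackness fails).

Gradient of f: grad f(x) = Q x + c = (0, 0)
Constraint values g_i(x) = a_i^T x - b_i:
  g_1((-2, 3)) = 1
Stationarity residual: grad f(x) + sum_i lambda_i a_i = (0, 0)
  -> stationarity OK
Primal feasibility (all g_i <= 0): FAILS
Dual feasibility (all lambda_i >= 0): OK
Complementary slackness (lambda_i * g_i(x) = 0 for all i): OK

Verdict: the first failing condition is primal_feasibility -> primal.

primal


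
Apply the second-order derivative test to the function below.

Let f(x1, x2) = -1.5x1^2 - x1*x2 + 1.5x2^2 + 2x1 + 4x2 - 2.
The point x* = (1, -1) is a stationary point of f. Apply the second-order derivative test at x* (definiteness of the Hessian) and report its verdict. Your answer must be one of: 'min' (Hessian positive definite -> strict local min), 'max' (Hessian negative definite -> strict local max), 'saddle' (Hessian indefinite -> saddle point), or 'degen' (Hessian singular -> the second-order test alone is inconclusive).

Compute the Hessian H = grad^2 f:
  H = [[-3, -1], [-1, 3]]
Verify stationarity: grad f(x*) = H x* + g = (0, 0).
Eigenvalues of H: -3.1623, 3.1623.
Eigenvalues have mixed signs, so H is indefinite -> x* is a saddle point.

saddle


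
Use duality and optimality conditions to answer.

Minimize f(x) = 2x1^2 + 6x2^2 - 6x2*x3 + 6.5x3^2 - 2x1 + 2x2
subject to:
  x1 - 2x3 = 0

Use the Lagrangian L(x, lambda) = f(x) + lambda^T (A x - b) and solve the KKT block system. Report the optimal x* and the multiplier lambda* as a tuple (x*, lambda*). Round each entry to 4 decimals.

Form the Lagrangian:
  L(x, lambda) = (1/2) x^T Q x + c^T x + lambda^T (A x - b)
Stationarity (grad_x L = 0): Q x + c + A^T lambda = 0.
Primal feasibility: A x = b.

This gives the KKT block system:
  [ Q   A^T ] [ x     ]   [-c ]
  [ A    0  ] [ lambda ] = [ b ]

Solving the linear system:
  x*      = (0.2308, -0.109, 0.1154)
  lambda* = (1.0769)
  f(x*)   = -0.3397

x* = (0.2308, -0.109, 0.1154), lambda* = (1.0769)


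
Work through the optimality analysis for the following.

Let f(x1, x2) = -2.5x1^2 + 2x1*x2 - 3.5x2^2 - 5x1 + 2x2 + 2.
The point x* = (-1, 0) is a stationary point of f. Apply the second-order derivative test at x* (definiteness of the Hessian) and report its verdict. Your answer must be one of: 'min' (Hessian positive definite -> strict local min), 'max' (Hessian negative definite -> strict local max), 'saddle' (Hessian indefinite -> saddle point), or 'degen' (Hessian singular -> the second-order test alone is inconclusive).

Compute the Hessian H = grad^2 f:
  H = [[-5, 2], [2, -7]]
Verify stationarity: grad f(x*) = H x* + g = (0, 0).
Eigenvalues of H: -8.2361, -3.7639.
Both eigenvalues < 0, so H is negative definite -> x* is a strict local max.

max


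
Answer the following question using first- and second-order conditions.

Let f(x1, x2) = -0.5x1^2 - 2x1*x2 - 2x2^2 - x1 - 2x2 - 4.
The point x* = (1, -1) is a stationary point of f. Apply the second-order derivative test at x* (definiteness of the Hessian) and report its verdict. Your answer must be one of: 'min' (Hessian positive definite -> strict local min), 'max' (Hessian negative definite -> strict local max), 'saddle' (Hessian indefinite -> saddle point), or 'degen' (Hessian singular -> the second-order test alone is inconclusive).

Compute the Hessian H = grad^2 f:
  H = [[-1, -2], [-2, -4]]
Verify stationarity: grad f(x*) = H x* + g = (0, 0).
Eigenvalues of H: -5, 0.
H has a zero eigenvalue (singular; negative semidefinite but not definite), so H is neither positive definite, negative definite, nor indefinite. The second-order test alone is inconclusive -> degen.
(Indeed, f is constant along the null direction of H through x*, so x* is not a strict local extremum.)

degen


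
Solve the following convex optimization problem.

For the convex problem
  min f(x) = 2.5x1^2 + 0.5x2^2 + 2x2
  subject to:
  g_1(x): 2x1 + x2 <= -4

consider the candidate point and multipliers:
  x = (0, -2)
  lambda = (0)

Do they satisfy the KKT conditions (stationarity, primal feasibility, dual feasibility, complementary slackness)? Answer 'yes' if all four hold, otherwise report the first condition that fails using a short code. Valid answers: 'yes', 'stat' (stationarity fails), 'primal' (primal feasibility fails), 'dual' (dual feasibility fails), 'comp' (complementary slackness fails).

Gradient of f: grad f(x) = Q x + c = (0, 0)
Constraint values g_i(x) = a_i^T x - b_i:
  g_1((0, -2)) = 2
Stationarity residual: grad f(x) + sum_i lambda_i a_i = (0, 0)
  -> stationarity OK
Primal feasibility (all g_i <= 0): FAILS
Dual feasibility (all lambda_i >= 0): OK
Complementary slackness (lambda_i * g_i(x) = 0 for all i): OK

Verdict: the first failing condition is primal_feasibility -> primal.

primal


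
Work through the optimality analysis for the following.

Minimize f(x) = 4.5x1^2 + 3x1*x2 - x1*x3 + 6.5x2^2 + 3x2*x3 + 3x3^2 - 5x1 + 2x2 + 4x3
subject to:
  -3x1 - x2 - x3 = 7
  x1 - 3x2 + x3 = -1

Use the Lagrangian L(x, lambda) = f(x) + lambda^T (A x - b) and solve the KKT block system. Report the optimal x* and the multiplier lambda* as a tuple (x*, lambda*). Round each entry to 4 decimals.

Form the Lagrangian:
  L(x, lambda) = (1/2) x^T Q x + c^T x + lambda^T (A x - b)
Stationarity (grad_x L = 0): Q x + c + A^T lambda = 0.
Primal feasibility: A x = b.

This gives the KKT block system:
  [ Q   A^T ] [ x     ]   [-c ]
  [ A    0  ] [ lambda ] = [ b ]

Solving the linear system:
  x*      = (-1.6329, -0.6835, -1.4177)
  lambda* = (-7.7025, -2.7785)
  f(x*)   = 26.1329

x* = (-1.6329, -0.6835, -1.4177), lambda* = (-7.7025, -2.7785)


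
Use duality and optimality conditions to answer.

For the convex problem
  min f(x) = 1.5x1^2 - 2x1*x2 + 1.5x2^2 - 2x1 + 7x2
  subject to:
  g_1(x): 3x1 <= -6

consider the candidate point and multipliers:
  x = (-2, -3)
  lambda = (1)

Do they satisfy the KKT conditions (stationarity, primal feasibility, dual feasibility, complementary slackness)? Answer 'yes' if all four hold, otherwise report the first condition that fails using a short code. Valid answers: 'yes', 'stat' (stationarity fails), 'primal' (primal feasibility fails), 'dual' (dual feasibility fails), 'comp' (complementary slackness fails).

Gradient of f: grad f(x) = Q x + c = (-2, 2)
Constraint values g_i(x) = a_i^T x - b_i:
  g_1((-2, -3)) = 0
Stationarity residual: grad f(x) + sum_i lambda_i a_i = (1, 2)
  -> stationarity FAILS
Primal feasibility (all g_i <= 0): OK
Dual feasibility (all lambda_i >= 0): OK
Complementary slackness (lambda_i * g_i(x) = 0 for all i): OK

Verdict: the first failing condition is stationarity -> stat.

stat


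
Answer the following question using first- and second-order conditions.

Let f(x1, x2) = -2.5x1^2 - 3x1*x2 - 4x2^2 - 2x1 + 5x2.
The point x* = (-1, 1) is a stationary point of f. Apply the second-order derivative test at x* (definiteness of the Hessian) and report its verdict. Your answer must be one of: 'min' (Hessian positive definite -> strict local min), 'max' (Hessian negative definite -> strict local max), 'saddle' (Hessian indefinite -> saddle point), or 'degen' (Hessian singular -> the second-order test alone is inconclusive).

Compute the Hessian H = grad^2 f:
  H = [[-5, -3], [-3, -8]]
Verify stationarity: grad f(x*) = H x* + g = (0, 0).
Eigenvalues of H: -9.8541, -3.1459.
Both eigenvalues < 0, so H is negative definite -> x* is a strict local max.

max


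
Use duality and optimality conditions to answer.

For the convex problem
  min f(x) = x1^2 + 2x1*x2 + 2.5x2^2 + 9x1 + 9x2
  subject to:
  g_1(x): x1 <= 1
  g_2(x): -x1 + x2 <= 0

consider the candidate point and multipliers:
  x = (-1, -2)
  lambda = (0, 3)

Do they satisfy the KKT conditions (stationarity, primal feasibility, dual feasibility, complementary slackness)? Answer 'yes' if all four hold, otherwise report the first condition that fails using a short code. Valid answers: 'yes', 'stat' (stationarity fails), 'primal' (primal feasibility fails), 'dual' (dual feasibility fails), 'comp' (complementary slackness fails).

Gradient of f: grad f(x) = Q x + c = (3, -3)
Constraint values g_i(x) = a_i^T x - b_i:
  g_1((-1, -2)) = -2
  g_2((-1, -2)) = -1
Stationarity residual: grad f(x) + sum_i lambda_i a_i = (0, 0)
  -> stationarity OK
Primal feasibility (all g_i <= 0): OK
Dual feasibility (all lambda_i >= 0): OK
Complementary slackness (lambda_i * g_i(x) = 0 for all i): FAILS

Verdict: the first failing condition is complementary_slackness -> comp.

comp


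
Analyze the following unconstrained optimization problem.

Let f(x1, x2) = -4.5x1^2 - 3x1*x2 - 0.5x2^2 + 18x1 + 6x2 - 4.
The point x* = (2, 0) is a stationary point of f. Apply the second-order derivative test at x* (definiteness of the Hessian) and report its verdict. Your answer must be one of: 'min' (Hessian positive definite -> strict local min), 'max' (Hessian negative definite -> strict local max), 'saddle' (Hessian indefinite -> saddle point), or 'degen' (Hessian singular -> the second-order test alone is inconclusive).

Compute the Hessian H = grad^2 f:
  H = [[-9, -3], [-3, -1]]
Verify stationarity: grad f(x*) = H x* + g = (0, 0).
Eigenvalues of H: -10, 0.
H has a zero eigenvalue (singular; negative semidefinite but not definite), so H is neither positive definite, negative definite, nor indefinite. The second-order test alone is inconclusive -> degen.
(Indeed, f is constant along the null direction of H through x*, so x* is not a strict local extremum.)

degen


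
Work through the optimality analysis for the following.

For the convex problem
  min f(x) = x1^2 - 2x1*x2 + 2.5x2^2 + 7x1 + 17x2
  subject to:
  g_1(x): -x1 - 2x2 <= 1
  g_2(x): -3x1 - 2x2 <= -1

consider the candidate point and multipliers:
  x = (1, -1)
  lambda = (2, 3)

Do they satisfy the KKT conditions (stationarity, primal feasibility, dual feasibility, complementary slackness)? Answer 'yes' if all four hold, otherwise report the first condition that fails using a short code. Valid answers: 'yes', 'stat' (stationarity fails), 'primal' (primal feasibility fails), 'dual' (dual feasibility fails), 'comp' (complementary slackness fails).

Gradient of f: grad f(x) = Q x + c = (11, 10)
Constraint values g_i(x) = a_i^T x - b_i:
  g_1((1, -1)) = 0
  g_2((1, -1)) = 0
Stationarity residual: grad f(x) + sum_i lambda_i a_i = (0, 0)
  -> stationarity OK
Primal feasibility (all g_i <= 0): OK
Dual feasibility (all lambda_i >= 0): OK
Complementary slackness (lambda_i * g_i(x) = 0 for all i): OK

Verdict: yes, KKT holds.

yes


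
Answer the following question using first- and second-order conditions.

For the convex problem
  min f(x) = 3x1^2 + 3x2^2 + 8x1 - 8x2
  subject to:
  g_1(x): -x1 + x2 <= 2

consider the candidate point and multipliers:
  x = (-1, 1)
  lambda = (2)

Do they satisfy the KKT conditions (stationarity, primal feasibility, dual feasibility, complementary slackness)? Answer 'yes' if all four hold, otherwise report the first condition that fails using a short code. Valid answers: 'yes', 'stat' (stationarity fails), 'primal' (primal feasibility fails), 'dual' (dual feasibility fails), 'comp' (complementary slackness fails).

Gradient of f: grad f(x) = Q x + c = (2, -2)
Constraint values g_i(x) = a_i^T x - b_i:
  g_1((-1, 1)) = 0
Stationarity residual: grad f(x) + sum_i lambda_i a_i = (0, 0)
  -> stationarity OK
Primal feasibility (all g_i <= 0): OK
Dual feasibility (all lambda_i >= 0): OK
Complementary slackness (lambda_i * g_i(x) = 0 for all i): OK

Verdict: yes, KKT holds.

yes


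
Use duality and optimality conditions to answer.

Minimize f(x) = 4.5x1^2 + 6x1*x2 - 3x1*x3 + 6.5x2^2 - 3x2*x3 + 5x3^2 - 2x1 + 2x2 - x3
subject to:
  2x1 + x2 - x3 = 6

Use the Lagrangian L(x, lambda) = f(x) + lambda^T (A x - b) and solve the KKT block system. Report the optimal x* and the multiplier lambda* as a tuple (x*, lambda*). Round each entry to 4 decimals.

Form the Lagrangian:
  L(x, lambda) = (1/2) x^T Q x + c^T x + lambda^T (A x - b)
Stationarity (grad_x L = 0): Q x + c + A^T lambda = 0.
Primal feasibility: A x = b.

This gives the KKT block system:
  [ Q   A^T ] [ x     ]   [-c ]
  [ A    0  ] [ lambda ] = [ b ]

Solving the linear system:
  x*      = (3.25, -0.8382, -0.3382)
  lambda* = (-11.6176)
  f(x*)   = 30.9338

x* = (3.25, -0.8382, -0.3382), lambda* = (-11.6176)


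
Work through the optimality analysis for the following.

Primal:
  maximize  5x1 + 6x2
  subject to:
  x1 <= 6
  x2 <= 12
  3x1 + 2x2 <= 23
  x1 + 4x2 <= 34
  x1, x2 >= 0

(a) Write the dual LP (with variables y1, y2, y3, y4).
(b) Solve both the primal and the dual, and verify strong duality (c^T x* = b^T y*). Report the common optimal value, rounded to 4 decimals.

The standard primal-dual pair for 'max c^T x s.t. A x <= b, x >= 0' is:
  Dual:  min b^T y  s.t.  A^T y >= c,  y >= 0.

So the dual LP is:
  minimize  6y1 + 12y2 + 23y3 + 34y4
  subject to:
    y1 + 3y3 + y4 >= 5
    y2 + 2y3 + 4y4 >= 6
    y1, y2, y3, y4 >= 0

Solving the primal: x* = (2.4, 7.9).
  primal value c^T x* = 59.4.
Solving the dual: y* = (0, 0, 1.4, 0.8).
  dual value b^T y* = 59.4.
Strong duality: c^T x* = b^T y*. Confirmed.

59.4


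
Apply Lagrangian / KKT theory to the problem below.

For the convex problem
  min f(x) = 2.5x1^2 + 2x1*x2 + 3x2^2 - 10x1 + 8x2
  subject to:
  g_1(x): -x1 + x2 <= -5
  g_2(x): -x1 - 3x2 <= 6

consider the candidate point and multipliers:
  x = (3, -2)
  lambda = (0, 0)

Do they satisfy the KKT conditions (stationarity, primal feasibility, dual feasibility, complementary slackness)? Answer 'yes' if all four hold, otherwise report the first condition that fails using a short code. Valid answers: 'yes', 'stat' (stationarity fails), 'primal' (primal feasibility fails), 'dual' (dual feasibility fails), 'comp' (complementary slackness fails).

Gradient of f: grad f(x) = Q x + c = (1, 2)
Constraint values g_i(x) = a_i^T x - b_i:
  g_1((3, -2)) = 0
  g_2((3, -2)) = -3
Stationarity residual: grad f(x) + sum_i lambda_i a_i = (1, 2)
  -> stationarity FAILS
Primal feasibility (all g_i <= 0): OK
Dual feasibility (all lambda_i >= 0): OK
Complementary slackness (lambda_i * g_i(x) = 0 for all i): OK

Verdict: the first failing condition is stationarity -> stat.

stat


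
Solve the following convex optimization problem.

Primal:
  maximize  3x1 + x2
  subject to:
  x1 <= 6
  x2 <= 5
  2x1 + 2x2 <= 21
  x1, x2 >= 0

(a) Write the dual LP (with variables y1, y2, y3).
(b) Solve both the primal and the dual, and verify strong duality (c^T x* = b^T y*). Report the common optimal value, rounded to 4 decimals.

The standard primal-dual pair for 'max c^T x s.t. A x <= b, x >= 0' is:
  Dual:  min b^T y  s.t.  A^T y >= c,  y >= 0.

So the dual LP is:
  minimize  6y1 + 5y2 + 21y3
  subject to:
    y1 + 2y3 >= 3
    y2 + 2y3 >= 1
    y1, y2, y3 >= 0

Solving the primal: x* = (6, 4.5).
  primal value c^T x* = 22.5.
Solving the dual: y* = (2, 0, 0.5).
  dual value b^T y* = 22.5.
Strong duality: c^T x* = b^T y*. Confirmed.

22.5


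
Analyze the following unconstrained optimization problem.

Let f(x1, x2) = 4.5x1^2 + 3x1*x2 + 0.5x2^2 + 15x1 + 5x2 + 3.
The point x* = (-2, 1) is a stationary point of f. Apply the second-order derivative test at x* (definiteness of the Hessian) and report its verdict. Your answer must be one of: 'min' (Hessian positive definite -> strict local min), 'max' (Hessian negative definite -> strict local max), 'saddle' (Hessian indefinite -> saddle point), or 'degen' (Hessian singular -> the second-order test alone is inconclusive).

Compute the Hessian H = grad^2 f:
  H = [[9, 3], [3, 1]]
Verify stationarity: grad f(x*) = H x* + g = (0, 0).
Eigenvalues of H: 0, 10.
H has a zero eigenvalue (singular; positive semidefinite but not definite), so H is neither positive definite, negative definite, nor indefinite. The second-order test alone is inconclusive -> degen.
(Indeed, f is constant along the null direction of H through x*, so x* is not a strict local extremum.)

degen


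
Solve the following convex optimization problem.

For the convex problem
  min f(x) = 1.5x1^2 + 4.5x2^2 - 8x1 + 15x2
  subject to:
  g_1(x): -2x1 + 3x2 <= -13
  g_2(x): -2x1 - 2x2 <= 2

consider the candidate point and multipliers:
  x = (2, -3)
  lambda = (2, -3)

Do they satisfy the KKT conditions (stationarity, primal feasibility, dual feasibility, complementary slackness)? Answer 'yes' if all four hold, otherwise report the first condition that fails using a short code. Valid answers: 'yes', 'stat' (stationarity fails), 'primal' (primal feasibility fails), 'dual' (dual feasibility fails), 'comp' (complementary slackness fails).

Gradient of f: grad f(x) = Q x + c = (-2, -12)
Constraint values g_i(x) = a_i^T x - b_i:
  g_1((2, -3)) = 0
  g_2((2, -3)) = 0
Stationarity residual: grad f(x) + sum_i lambda_i a_i = (0, 0)
  -> stationarity OK
Primal feasibility (all g_i <= 0): OK
Dual feasibility (all lambda_i >= 0): FAILS
Complementary slackness (lambda_i * g_i(x) = 0 for all i): OK

Verdict: the first failing condition is dual_feasibility -> dual.

dual


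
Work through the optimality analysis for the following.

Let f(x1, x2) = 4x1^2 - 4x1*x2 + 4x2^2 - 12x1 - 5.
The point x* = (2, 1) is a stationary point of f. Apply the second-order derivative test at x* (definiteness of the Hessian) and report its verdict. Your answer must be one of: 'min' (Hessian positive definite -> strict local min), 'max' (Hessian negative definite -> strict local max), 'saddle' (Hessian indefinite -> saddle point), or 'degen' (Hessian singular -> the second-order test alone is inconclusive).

Compute the Hessian H = grad^2 f:
  H = [[8, -4], [-4, 8]]
Verify stationarity: grad f(x*) = H x* + g = (0, 0).
Eigenvalues of H: 4, 12.
Both eigenvalues > 0, so H is positive definite -> x* is a strict local min.

min


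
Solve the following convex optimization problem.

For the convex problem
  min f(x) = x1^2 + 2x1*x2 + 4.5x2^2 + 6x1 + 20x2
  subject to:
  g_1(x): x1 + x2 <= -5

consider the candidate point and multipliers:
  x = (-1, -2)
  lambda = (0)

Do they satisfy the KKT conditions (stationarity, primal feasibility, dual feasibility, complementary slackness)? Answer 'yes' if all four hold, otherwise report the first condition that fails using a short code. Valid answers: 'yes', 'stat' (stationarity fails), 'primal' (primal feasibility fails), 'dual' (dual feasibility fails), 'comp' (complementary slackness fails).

Gradient of f: grad f(x) = Q x + c = (0, 0)
Constraint values g_i(x) = a_i^T x - b_i:
  g_1((-1, -2)) = 2
Stationarity residual: grad f(x) + sum_i lambda_i a_i = (0, 0)
  -> stationarity OK
Primal feasibility (all g_i <= 0): FAILS
Dual feasibility (all lambda_i >= 0): OK
Complementary slackness (lambda_i * g_i(x) = 0 for all i): OK

Verdict: the first failing condition is primal_feasibility -> primal.

primal


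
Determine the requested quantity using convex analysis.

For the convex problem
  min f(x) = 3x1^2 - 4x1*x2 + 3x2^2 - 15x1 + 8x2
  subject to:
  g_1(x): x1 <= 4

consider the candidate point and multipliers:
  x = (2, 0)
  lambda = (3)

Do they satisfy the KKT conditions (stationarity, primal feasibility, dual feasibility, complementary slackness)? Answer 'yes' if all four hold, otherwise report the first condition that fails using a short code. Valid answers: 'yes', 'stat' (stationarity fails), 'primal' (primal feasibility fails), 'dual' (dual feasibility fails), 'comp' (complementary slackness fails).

Gradient of f: grad f(x) = Q x + c = (-3, 0)
Constraint values g_i(x) = a_i^T x - b_i:
  g_1((2, 0)) = -2
Stationarity residual: grad f(x) + sum_i lambda_i a_i = (0, 0)
  -> stationarity OK
Primal feasibility (all g_i <= 0): OK
Dual feasibility (all lambda_i >= 0): OK
Complementary slackness (lambda_i * g_i(x) = 0 for all i): FAILS

Verdict: the first failing condition is complementary_slackness -> comp.

comp


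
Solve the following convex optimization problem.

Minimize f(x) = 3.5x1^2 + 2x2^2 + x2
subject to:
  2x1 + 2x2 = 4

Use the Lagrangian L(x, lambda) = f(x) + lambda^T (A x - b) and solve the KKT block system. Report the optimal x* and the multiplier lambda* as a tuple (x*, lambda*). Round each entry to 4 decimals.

Form the Lagrangian:
  L(x, lambda) = (1/2) x^T Q x + c^T x + lambda^T (A x - b)
Stationarity (grad_x L = 0): Q x + c + A^T lambda = 0.
Primal feasibility: A x = b.

This gives the KKT block system:
  [ Q   A^T ] [ x     ]   [-c ]
  [ A    0  ] [ lambda ] = [ b ]

Solving the linear system:
  x*      = (0.8182, 1.1818)
  lambda* = (-2.8636)
  f(x*)   = 6.3182

x* = (0.8182, 1.1818), lambda* = (-2.8636)


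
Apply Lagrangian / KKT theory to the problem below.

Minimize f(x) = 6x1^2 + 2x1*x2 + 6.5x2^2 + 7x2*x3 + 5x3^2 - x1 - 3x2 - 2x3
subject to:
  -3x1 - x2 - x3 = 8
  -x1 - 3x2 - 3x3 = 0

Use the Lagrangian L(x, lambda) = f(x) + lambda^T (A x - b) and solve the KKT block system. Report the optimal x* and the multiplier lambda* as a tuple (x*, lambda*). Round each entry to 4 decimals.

Form the Lagrangian:
  L(x, lambda) = (1/2) x^T Q x + c^T x + lambda^T (A x - b)
Stationarity (grad_x L = 0): Q x + c + A^T lambda = 0.
Primal feasibility: A x = b.

This gives the KKT block system:
  [ Q   A^T ] [ x     ]   [-c ]
  [ A    0  ] [ lambda ] = [ b ]

Solving the linear system:
  x*      = (-3, 1.1111, -0.1111)
  lambda* = (-13.625, 6.0972)
  f(x*)   = 54.4444

x* = (-3, 1.1111, -0.1111), lambda* = (-13.625, 6.0972)


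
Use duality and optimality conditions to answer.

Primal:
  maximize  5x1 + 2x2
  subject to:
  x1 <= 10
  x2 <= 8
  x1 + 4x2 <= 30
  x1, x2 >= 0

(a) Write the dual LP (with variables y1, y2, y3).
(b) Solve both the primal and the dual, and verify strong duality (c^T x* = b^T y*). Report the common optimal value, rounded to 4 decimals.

The standard primal-dual pair for 'max c^T x s.t. A x <= b, x >= 0' is:
  Dual:  min b^T y  s.t.  A^T y >= c,  y >= 0.

So the dual LP is:
  minimize  10y1 + 8y2 + 30y3
  subject to:
    y1 + y3 >= 5
    y2 + 4y3 >= 2
    y1, y2, y3 >= 0

Solving the primal: x* = (10, 5).
  primal value c^T x* = 60.
Solving the dual: y* = (4.5, 0, 0.5).
  dual value b^T y* = 60.
Strong duality: c^T x* = b^T y*. Confirmed.

60


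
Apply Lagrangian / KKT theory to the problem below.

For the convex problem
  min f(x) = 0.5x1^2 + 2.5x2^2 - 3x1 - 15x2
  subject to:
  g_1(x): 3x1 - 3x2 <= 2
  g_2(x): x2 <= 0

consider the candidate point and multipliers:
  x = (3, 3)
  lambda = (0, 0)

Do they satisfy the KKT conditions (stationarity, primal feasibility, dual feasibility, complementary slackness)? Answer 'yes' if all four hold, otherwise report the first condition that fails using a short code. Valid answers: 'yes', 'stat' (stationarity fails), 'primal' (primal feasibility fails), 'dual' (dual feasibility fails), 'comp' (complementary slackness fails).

Gradient of f: grad f(x) = Q x + c = (0, 0)
Constraint values g_i(x) = a_i^T x - b_i:
  g_1((3, 3)) = -2
  g_2((3, 3)) = 3
Stationarity residual: grad f(x) + sum_i lambda_i a_i = (0, 0)
  -> stationarity OK
Primal feasibility (all g_i <= 0): FAILS
Dual feasibility (all lambda_i >= 0): OK
Complementary slackness (lambda_i * g_i(x) = 0 for all i): OK

Verdict: the first failing condition is primal_feasibility -> primal.

primal


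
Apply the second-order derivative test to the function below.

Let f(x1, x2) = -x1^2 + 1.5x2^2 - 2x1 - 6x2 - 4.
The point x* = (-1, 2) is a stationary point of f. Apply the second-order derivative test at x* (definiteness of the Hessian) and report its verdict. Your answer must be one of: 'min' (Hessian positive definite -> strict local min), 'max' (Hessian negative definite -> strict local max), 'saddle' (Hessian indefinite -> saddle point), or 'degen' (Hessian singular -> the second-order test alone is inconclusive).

Compute the Hessian H = grad^2 f:
  H = [[-2, 0], [0, 3]]
Verify stationarity: grad f(x*) = H x* + g = (0, 0).
Eigenvalues of H: -2, 3.
Eigenvalues have mixed signs, so H is indefinite -> x* is a saddle point.

saddle


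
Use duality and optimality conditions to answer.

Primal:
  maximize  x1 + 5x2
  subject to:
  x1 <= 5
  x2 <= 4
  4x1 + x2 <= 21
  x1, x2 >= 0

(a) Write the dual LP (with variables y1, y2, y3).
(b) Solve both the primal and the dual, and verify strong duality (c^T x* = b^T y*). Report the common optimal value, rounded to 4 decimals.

The standard primal-dual pair for 'max c^T x s.t. A x <= b, x >= 0' is:
  Dual:  min b^T y  s.t.  A^T y >= c,  y >= 0.

So the dual LP is:
  minimize  5y1 + 4y2 + 21y3
  subject to:
    y1 + 4y3 >= 1
    y2 + y3 >= 5
    y1, y2, y3 >= 0

Solving the primal: x* = (4.25, 4).
  primal value c^T x* = 24.25.
Solving the dual: y* = (0, 4.75, 0.25).
  dual value b^T y* = 24.25.
Strong duality: c^T x* = b^T y*. Confirmed.

24.25


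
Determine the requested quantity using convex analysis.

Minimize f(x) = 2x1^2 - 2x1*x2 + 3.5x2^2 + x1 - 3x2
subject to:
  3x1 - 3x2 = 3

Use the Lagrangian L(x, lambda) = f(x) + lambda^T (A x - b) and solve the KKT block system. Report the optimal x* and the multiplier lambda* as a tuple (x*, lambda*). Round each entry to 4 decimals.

Form the Lagrangian:
  L(x, lambda) = (1/2) x^T Q x + c^T x + lambda^T (A x - b)
Stationarity (grad_x L = 0): Q x + c + A^T lambda = 0.
Primal feasibility: A x = b.

This gives the KKT block system:
  [ Q   A^T ] [ x     ]   [-c ]
  [ A    0  ] [ lambda ] = [ b ]

Solving the linear system:
  x*      = (1, 0)
  lambda* = (-1.6667)
  f(x*)   = 3

x* = (1, 0), lambda* = (-1.6667)


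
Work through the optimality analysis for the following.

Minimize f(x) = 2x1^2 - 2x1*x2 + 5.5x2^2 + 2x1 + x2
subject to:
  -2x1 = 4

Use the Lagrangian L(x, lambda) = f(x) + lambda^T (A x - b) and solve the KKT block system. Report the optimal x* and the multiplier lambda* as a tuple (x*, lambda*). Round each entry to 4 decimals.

Form the Lagrangian:
  L(x, lambda) = (1/2) x^T Q x + c^T x + lambda^T (A x - b)
Stationarity (grad_x L = 0): Q x + c + A^T lambda = 0.
Primal feasibility: A x = b.

This gives the KKT block system:
  [ Q   A^T ] [ x     ]   [-c ]
  [ A    0  ] [ lambda ] = [ b ]

Solving the linear system:
  x*      = (-2, -0.4545)
  lambda* = (-2.5455)
  f(x*)   = 2.8636

x* = (-2, -0.4545), lambda* = (-2.5455)


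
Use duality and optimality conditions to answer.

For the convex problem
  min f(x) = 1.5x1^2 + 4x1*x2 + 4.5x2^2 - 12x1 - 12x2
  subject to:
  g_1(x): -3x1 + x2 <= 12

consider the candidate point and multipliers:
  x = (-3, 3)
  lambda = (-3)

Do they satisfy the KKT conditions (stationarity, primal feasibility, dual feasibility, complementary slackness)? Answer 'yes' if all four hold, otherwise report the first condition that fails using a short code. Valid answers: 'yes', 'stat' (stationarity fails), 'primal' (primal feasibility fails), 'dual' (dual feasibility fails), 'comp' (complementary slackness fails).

Gradient of f: grad f(x) = Q x + c = (-9, 3)
Constraint values g_i(x) = a_i^T x - b_i:
  g_1((-3, 3)) = 0
Stationarity residual: grad f(x) + sum_i lambda_i a_i = (0, 0)
  -> stationarity OK
Primal feasibility (all g_i <= 0): OK
Dual feasibility (all lambda_i >= 0): FAILS
Complementary slackness (lambda_i * g_i(x) = 0 for all i): OK

Verdict: the first failing condition is dual_feasibility -> dual.

dual


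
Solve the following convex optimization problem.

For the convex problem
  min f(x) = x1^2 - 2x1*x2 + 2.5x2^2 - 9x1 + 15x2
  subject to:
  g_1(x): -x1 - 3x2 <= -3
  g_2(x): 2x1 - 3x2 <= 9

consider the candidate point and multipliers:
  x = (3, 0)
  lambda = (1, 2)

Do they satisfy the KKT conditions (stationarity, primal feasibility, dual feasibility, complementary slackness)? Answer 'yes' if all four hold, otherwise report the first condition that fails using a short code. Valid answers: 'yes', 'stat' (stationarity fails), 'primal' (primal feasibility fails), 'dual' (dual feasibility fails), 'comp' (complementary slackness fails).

Gradient of f: grad f(x) = Q x + c = (-3, 9)
Constraint values g_i(x) = a_i^T x - b_i:
  g_1((3, 0)) = 0
  g_2((3, 0)) = -3
Stationarity residual: grad f(x) + sum_i lambda_i a_i = (0, 0)
  -> stationarity OK
Primal feasibility (all g_i <= 0): OK
Dual feasibility (all lambda_i >= 0): OK
Complementary slackness (lambda_i * g_i(x) = 0 for all i): FAILS

Verdict: the first failing condition is complementary_slackness -> comp.

comp


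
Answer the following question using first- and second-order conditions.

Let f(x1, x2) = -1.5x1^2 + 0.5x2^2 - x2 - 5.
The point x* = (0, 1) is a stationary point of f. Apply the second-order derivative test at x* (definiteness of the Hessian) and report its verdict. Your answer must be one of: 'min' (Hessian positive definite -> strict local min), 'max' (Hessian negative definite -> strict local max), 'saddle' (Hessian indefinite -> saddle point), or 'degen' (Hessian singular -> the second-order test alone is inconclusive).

Compute the Hessian H = grad^2 f:
  H = [[-3, 0], [0, 1]]
Verify stationarity: grad f(x*) = H x* + g = (0, 0).
Eigenvalues of H: -3, 1.
Eigenvalues have mixed signs, so H is indefinite -> x* is a saddle point.

saddle


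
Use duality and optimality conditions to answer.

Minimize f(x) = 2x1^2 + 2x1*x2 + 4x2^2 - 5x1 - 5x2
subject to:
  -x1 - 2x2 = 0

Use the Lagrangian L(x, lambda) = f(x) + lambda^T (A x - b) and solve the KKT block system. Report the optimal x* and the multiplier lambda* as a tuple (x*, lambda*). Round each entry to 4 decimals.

Form the Lagrangian:
  L(x, lambda) = (1/2) x^T Q x + c^T x + lambda^T (A x - b)
Stationarity (grad_x L = 0): Q x + c + A^T lambda = 0.
Primal feasibility: A x = b.

This gives the KKT block system:
  [ Q   A^T ] [ x     ]   [-c ]
  [ A    0  ] [ lambda ] = [ b ]

Solving the linear system:
  x*      = (0.625, -0.3125)
  lambda* = (-3.125)
  f(x*)   = -0.7812

x* = (0.625, -0.3125), lambda* = (-3.125)


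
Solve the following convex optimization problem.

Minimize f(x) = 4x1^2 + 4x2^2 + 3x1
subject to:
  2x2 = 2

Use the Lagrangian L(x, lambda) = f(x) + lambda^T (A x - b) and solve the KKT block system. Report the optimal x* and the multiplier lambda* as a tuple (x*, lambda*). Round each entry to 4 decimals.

Form the Lagrangian:
  L(x, lambda) = (1/2) x^T Q x + c^T x + lambda^T (A x - b)
Stationarity (grad_x L = 0): Q x + c + A^T lambda = 0.
Primal feasibility: A x = b.

This gives the KKT block system:
  [ Q   A^T ] [ x     ]   [-c ]
  [ A    0  ] [ lambda ] = [ b ]

Solving the linear system:
  x*      = (-0.375, 1)
  lambda* = (-4)
  f(x*)   = 3.4375

x* = (-0.375, 1), lambda* = (-4)


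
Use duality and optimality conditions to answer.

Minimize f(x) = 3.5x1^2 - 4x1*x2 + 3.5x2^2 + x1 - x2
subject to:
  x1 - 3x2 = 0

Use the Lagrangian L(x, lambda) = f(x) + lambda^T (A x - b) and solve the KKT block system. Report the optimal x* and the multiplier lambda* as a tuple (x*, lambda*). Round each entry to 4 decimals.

Form the Lagrangian:
  L(x, lambda) = (1/2) x^T Q x + c^T x + lambda^T (A x - b)
Stationarity (grad_x L = 0): Q x + c + A^T lambda = 0.
Primal feasibility: A x = b.

This gives the KKT block system:
  [ Q   A^T ] [ x     ]   [-c ]
  [ A    0  ] [ lambda ] = [ b ]

Solving the linear system:
  x*      = (-0.1304, -0.0435)
  lambda* = (-0.2609)
  f(x*)   = -0.0435

x* = (-0.1304, -0.0435), lambda* = (-0.2609)


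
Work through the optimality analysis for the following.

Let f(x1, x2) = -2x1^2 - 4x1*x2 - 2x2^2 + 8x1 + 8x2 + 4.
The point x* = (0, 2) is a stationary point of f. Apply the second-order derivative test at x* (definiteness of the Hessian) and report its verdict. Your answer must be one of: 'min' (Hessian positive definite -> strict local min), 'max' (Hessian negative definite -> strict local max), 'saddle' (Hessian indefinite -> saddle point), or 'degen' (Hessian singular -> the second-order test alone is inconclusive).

Compute the Hessian H = grad^2 f:
  H = [[-4, -4], [-4, -4]]
Verify stationarity: grad f(x*) = H x* + g = (0, 0).
Eigenvalues of H: -8, 0.
H has a zero eigenvalue (singular; negative semidefinite but not definite), so H is neither positive definite, negative definite, nor indefinite. The second-order test alone is inconclusive -> degen.
(Indeed, f is constant along the null direction of H through x*, so x* is not a strict local extremum.)

degen


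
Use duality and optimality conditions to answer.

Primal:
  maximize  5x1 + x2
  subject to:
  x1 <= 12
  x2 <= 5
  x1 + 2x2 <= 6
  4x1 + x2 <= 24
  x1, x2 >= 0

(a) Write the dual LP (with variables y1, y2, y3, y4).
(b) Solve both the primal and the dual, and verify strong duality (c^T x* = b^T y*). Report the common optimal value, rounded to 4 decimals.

The standard primal-dual pair for 'max c^T x s.t. A x <= b, x >= 0' is:
  Dual:  min b^T y  s.t.  A^T y >= c,  y >= 0.

So the dual LP is:
  minimize  12y1 + 5y2 + 6y3 + 24y4
  subject to:
    y1 + y3 + 4y4 >= 5
    y2 + 2y3 + y4 >= 1
    y1, y2, y3, y4 >= 0

Solving the primal: x* = (6, 0).
  primal value c^T x* = 30.
Solving the dual: y* = (0, 0, 0, 1.25).
  dual value b^T y* = 30.
Strong duality: c^T x* = b^T y*. Confirmed.

30
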